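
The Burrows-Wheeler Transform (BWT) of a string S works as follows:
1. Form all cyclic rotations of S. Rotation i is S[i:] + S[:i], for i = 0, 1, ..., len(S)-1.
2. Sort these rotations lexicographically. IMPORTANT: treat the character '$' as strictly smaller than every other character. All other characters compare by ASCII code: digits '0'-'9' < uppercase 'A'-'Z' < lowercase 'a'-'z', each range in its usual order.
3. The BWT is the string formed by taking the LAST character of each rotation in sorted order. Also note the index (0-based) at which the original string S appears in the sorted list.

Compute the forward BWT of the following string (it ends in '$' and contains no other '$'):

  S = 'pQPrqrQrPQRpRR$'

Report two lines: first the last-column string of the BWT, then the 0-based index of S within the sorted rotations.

All 15 rotations (rotation i = S[i:]+S[:i]):
  rot[0] = pQPrqrQrPQRpRR$
  rot[1] = QPrqrQrPQRpRR$p
  rot[2] = PrqrQrPQRpRR$pQ
  rot[3] = rqrQrPQRpRR$pQP
  rot[4] = qrQrPQRpRR$pQPr
  rot[5] = rQrPQRpRR$pQPrq
  rot[6] = QrPQRpRR$pQPrqr
  rot[7] = rPQRpRR$pQPrqrQ
  rot[8] = PQRpRR$pQPrqrQr
  rot[9] = QRpRR$pQPrqrQrP
  rot[10] = RpRR$pQPrqrQrPQ
  rot[11] = pRR$pQPrqrQrPQR
  rot[12] = RR$pQPrqrQrPQRp
  rot[13] = R$pQPrqrQrPQRpR
  rot[14] = $pQPrqrQrPQRpRR
Sorted (with $ < everything):
  sorted[0] = $pQPrqrQrPQRpRR  (last char: 'R')
  sorted[1] = PQRpRR$pQPrqrQr  (last char: 'r')
  sorted[2] = PrqrQrPQRpRR$pQ  (last char: 'Q')
  sorted[3] = QPrqrQrPQRpRR$p  (last char: 'p')
  sorted[4] = QRpRR$pQPrqrQrP  (last char: 'P')
  sorted[5] = QrPQRpRR$pQPrqr  (last char: 'r')
  sorted[6] = R$pQPrqrQrPQRpR  (last char: 'R')
  sorted[7] = RR$pQPrqrQrPQRp  (last char: 'p')
  sorted[8] = RpRR$pQPrqrQrPQ  (last char: 'Q')
  sorted[9] = pQPrqrQrPQRpRR$  (last char: '$')
  sorted[10] = pRR$pQPrqrQrPQR  (last char: 'R')
  sorted[11] = qrQrPQRpRR$pQPr  (last char: 'r')
  sorted[12] = rPQRpRR$pQPrqrQ  (last char: 'Q')
  sorted[13] = rQrPQRpRR$pQPrq  (last char: 'q')
  sorted[14] = rqrQrPQRpRR$pQP  (last char: 'P')
Last column: RrQpPrRpQ$RrQqP
Original string S is at sorted index 9

Answer: RrQpPrRpQ$RrQqP
9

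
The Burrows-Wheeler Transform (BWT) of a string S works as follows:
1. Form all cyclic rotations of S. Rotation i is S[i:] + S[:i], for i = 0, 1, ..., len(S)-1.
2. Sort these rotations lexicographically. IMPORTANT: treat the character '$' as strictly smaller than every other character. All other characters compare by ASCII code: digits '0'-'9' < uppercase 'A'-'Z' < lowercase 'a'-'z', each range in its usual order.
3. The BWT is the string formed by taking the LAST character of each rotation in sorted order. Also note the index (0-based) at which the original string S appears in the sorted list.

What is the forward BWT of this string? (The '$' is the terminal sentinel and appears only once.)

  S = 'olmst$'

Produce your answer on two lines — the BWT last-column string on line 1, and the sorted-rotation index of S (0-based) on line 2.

All 6 rotations (rotation i = S[i:]+S[:i]):
  rot[0] = olmst$
  rot[1] = lmst$o
  rot[2] = mst$ol
  rot[3] = st$olm
  rot[4] = t$olms
  rot[5] = $olmst
Sorted (with $ < everything):
  sorted[0] = $olmst  (last char: 't')
  sorted[1] = lmst$o  (last char: 'o')
  sorted[2] = mst$ol  (last char: 'l')
  sorted[3] = olmst$  (last char: '$')
  sorted[4] = st$olm  (last char: 'm')
  sorted[5] = t$olms  (last char: 's')
Last column: tol$ms
Original string S is at sorted index 3

Answer: tol$ms
3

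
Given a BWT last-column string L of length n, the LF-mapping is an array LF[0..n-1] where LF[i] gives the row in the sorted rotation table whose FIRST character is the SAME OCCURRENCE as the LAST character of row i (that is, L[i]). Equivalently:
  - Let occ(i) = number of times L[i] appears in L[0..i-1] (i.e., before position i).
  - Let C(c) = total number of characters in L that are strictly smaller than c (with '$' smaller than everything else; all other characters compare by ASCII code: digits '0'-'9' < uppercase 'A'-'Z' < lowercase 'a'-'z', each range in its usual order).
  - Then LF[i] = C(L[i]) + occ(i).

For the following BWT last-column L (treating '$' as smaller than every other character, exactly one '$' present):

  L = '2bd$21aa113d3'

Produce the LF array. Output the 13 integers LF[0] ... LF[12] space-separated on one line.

Answer: 4 10 11 0 5 1 8 9 2 3 6 12 7

Derivation:
Char counts: '$':1, '1':3, '2':2, '3':2, 'a':2, 'b':1, 'd':2
C (first-col start): C('$')=0, C('1')=1, C('2')=4, C('3')=6, C('a')=8, C('b')=10, C('d')=11
L[0]='2': occ=0, LF[0]=C('2')+0=4+0=4
L[1]='b': occ=0, LF[1]=C('b')+0=10+0=10
L[2]='d': occ=0, LF[2]=C('d')+0=11+0=11
L[3]='$': occ=0, LF[3]=C('$')+0=0+0=0
L[4]='2': occ=1, LF[4]=C('2')+1=4+1=5
L[5]='1': occ=0, LF[5]=C('1')+0=1+0=1
L[6]='a': occ=0, LF[6]=C('a')+0=8+0=8
L[7]='a': occ=1, LF[7]=C('a')+1=8+1=9
L[8]='1': occ=1, LF[8]=C('1')+1=1+1=2
L[9]='1': occ=2, LF[9]=C('1')+2=1+2=3
L[10]='3': occ=0, LF[10]=C('3')+0=6+0=6
L[11]='d': occ=1, LF[11]=C('d')+1=11+1=12
L[12]='3': occ=1, LF[12]=C('3')+1=6+1=7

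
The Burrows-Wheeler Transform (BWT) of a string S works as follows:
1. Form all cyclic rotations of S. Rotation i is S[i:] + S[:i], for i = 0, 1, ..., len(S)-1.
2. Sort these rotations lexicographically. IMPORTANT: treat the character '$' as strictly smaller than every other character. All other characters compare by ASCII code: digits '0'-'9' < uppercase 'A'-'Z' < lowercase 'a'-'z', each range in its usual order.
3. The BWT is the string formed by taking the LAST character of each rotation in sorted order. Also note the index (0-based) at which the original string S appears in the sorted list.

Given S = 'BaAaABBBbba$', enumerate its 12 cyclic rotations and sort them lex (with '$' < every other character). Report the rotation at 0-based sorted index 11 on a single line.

All 12 rotations (rotation i = S[i:]+S[:i]):
  rot[0] = BaAaABBBbba$
  rot[1] = aAaABBBbba$B
  rot[2] = AaABBBbba$Ba
  rot[3] = aABBBbba$BaA
  rot[4] = ABBBbba$BaAa
  rot[5] = BBBbba$BaAaA
  rot[6] = BBbba$BaAaAB
  rot[7] = Bbba$BaAaABB
  rot[8] = bba$BaAaABBB
  rot[9] = ba$BaAaABBBb
  rot[10] = a$BaAaABBBbb
  rot[11] = $BaAaABBBbba
Sorted (with $ < everything):
  sorted[0] = $BaAaABBBbba
  sorted[1] = ABBBbba$BaAa
  sorted[2] = AaABBBbba$Ba
  sorted[3] = BBBbba$BaAaA
  sorted[4] = BBbba$BaAaAB
  sorted[5] = BaAaABBBbba$
  sorted[6] = Bbba$BaAaABB
  sorted[7] = a$BaAaABBBbb
  sorted[8] = aABBBbba$BaA
  sorted[9] = aAaABBBbba$B
  sorted[10] = ba$BaAaABBBb
  sorted[11] = bba$BaAaABBB
sorted[11] = bba$BaAaABBB

Answer: bba$BaAaABBB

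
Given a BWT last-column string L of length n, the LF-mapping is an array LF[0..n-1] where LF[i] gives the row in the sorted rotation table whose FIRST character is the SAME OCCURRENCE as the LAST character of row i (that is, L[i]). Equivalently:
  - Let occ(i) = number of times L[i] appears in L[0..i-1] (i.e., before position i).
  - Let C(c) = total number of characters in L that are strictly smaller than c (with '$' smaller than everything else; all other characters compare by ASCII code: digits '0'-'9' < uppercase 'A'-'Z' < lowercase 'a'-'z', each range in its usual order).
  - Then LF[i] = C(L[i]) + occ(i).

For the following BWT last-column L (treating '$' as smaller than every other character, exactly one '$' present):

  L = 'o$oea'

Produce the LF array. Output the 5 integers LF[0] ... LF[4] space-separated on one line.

Answer: 3 0 4 2 1

Derivation:
Char counts: '$':1, 'a':1, 'e':1, 'o':2
C (first-col start): C('$')=0, C('a')=1, C('e')=2, C('o')=3
L[0]='o': occ=0, LF[0]=C('o')+0=3+0=3
L[1]='$': occ=0, LF[1]=C('$')+0=0+0=0
L[2]='o': occ=1, LF[2]=C('o')+1=3+1=4
L[3]='e': occ=0, LF[3]=C('e')+0=2+0=2
L[4]='a': occ=0, LF[4]=C('a')+0=1+0=1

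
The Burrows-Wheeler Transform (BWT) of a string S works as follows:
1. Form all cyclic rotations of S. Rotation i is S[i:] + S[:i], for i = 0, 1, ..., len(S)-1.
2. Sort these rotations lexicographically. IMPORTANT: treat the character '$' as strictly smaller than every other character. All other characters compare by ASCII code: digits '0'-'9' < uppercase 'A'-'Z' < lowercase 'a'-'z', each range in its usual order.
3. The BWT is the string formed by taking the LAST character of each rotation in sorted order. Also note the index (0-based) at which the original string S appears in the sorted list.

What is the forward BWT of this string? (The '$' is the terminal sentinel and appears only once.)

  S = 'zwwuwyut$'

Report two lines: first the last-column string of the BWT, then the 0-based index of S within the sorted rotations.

Answer: tuywwzuw$
8

Derivation:
All 9 rotations (rotation i = S[i:]+S[:i]):
  rot[0] = zwwuwyut$
  rot[1] = wwuwyut$z
  rot[2] = wuwyut$zw
  rot[3] = uwyut$zww
  rot[4] = wyut$zwwu
  rot[5] = yut$zwwuw
  rot[6] = ut$zwwuwy
  rot[7] = t$zwwuwyu
  rot[8] = $zwwuwyut
Sorted (with $ < everything):
  sorted[0] = $zwwuwyut  (last char: 't')
  sorted[1] = t$zwwuwyu  (last char: 'u')
  sorted[2] = ut$zwwuwy  (last char: 'y')
  sorted[3] = uwyut$zww  (last char: 'w')
  sorted[4] = wuwyut$zw  (last char: 'w')
  sorted[5] = wwuwyut$z  (last char: 'z')
  sorted[6] = wyut$zwwu  (last char: 'u')
  sorted[7] = yut$zwwuw  (last char: 'w')
  sorted[8] = zwwuwyut$  (last char: '$')
Last column: tuywwzuw$
Original string S is at sorted index 8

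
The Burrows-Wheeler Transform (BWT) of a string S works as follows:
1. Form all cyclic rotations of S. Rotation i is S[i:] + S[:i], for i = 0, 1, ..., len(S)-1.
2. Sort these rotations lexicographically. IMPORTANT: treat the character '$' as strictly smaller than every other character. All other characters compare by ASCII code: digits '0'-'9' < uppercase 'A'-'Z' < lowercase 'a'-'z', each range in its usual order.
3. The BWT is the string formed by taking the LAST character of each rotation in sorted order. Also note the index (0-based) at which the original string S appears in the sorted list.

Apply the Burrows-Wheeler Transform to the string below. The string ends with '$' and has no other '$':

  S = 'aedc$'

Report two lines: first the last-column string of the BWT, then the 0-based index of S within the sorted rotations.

Answer: c$dea
1

Derivation:
All 5 rotations (rotation i = S[i:]+S[:i]):
  rot[0] = aedc$
  rot[1] = edc$a
  rot[2] = dc$ae
  rot[3] = c$aed
  rot[4] = $aedc
Sorted (with $ < everything):
  sorted[0] = $aedc  (last char: 'c')
  sorted[1] = aedc$  (last char: '$')
  sorted[2] = c$aed  (last char: 'd')
  sorted[3] = dc$ae  (last char: 'e')
  sorted[4] = edc$a  (last char: 'a')
Last column: c$dea
Original string S is at sorted index 1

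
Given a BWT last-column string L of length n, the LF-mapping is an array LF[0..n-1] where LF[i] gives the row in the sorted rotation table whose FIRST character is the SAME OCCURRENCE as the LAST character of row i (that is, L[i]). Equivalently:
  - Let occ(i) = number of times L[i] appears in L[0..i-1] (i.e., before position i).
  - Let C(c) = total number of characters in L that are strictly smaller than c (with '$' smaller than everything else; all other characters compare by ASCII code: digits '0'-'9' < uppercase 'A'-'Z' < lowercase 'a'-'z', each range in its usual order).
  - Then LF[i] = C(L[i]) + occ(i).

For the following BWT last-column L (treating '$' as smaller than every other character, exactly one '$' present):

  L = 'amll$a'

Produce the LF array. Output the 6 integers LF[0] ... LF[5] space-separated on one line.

Char counts: '$':1, 'a':2, 'l':2, 'm':1
C (first-col start): C('$')=0, C('a')=1, C('l')=3, C('m')=5
L[0]='a': occ=0, LF[0]=C('a')+0=1+0=1
L[1]='m': occ=0, LF[1]=C('m')+0=5+0=5
L[2]='l': occ=0, LF[2]=C('l')+0=3+0=3
L[3]='l': occ=1, LF[3]=C('l')+1=3+1=4
L[4]='$': occ=0, LF[4]=C('$')+0=0+0=0
L[5]='a': occ=1, LF[5]=C('a')+1=1+1=2

Answer: 1 5 3 4 0 2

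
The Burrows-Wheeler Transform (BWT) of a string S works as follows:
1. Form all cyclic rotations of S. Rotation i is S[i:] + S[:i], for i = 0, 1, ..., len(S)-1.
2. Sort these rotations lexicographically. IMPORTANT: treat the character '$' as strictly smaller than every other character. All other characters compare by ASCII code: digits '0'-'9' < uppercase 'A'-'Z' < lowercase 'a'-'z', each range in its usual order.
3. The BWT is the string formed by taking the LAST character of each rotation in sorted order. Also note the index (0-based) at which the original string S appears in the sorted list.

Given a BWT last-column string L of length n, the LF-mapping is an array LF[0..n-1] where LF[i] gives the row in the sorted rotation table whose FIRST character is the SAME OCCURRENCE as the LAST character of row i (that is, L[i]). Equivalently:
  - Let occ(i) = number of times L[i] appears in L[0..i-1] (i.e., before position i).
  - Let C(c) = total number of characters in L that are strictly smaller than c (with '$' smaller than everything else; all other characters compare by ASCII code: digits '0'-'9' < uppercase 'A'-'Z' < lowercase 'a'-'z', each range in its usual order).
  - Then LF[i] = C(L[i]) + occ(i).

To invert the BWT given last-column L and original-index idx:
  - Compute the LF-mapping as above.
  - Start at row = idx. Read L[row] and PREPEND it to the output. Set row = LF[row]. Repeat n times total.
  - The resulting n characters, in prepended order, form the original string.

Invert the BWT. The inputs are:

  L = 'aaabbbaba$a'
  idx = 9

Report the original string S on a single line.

LF mapping: 1 2 3 7 8 9 4 10 5 0 6
Walk LF starting at row 9, prepending L[row]:
  step 1: row=9, L[9]='$', prepend. Next row=LF[9]=0
  step 2: row=0, L[0]='a', prepend. Next row=LF[0]=1
  step 3: row=1, L[1]='a', prepend. Next row=LF[1]=2
  step 4: row=2, L[2]='a', prepend. Next row=LF[2]=3
  step 5: row=3, L[3]='b', prepend. Next row=LF[3]=7
  step 6: row=7, L[7]='b', prepend. Next row=LF[7]=10
  step 7: row=10, L[10]='a', prepend. Next row=LF[10]=6
  step 8: row=6, L[6]='a', prepend. Next row=LF[6]=4
  step 9: row=4, L[4]='b', prepend. Next row=LF[4]=8
  step 10: row=8, L[8]='a', prepend. Next row=LF[8]=5
  step 11: row=5, L[5]='b', prepend. Next row=LF[5]=9
Reversed output: babaabbaaa$

Answer: babaabbaaa$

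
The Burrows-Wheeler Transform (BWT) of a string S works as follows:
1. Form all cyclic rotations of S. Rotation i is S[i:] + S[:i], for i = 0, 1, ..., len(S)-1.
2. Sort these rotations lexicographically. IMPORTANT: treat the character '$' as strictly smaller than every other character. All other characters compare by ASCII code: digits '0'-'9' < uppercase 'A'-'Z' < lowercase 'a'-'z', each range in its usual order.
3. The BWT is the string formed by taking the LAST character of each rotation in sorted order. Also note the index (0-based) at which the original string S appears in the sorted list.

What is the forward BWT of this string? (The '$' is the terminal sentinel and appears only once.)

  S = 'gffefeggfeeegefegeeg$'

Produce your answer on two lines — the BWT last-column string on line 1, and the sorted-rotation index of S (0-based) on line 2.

Answer: gfgegfefefgfeegeeeg$e
19

Derivation:
All 21 rotations (rotation i = S[i:]+S[:i]):
  rot[0] = gffefeggfeeegefegeeg$
  rot[1] = ffefeggfeeegefegeeg$g
  rot[2] = fefeggfeeegefegeeg$gf
  rot[3] = efeggfeeegefegeeg$gff
  rot[4] = feggfeeegefegeeg$gffe
  rot[5] = eggfeeegefegeeg$gffef
  rot[6] = ggfeeegefegeeg$gffefe
  rot[7] = gfeeegefegeeg$gffefeg
  rot[8] = feeegefegeeg$gffefegg
  rot[9] = eeegefegeeg$gffefeggf
  rot[10] = eegefegeeg$gffefeggfe
  rot[11] = egefegeeg$gffefeggfee
  rot[12] = gefegeeg$gffefeggfeee
  rot[13] = efegeeg$gffefeggfeeeg
  rot[14] = fegeeg$gffefeggfeeege
  rot[15] = egeeg$gffefeggfeeegef
  rot[16] = geeg$gffefeggfeeegefe
  rot[17] = eeg$gffefeggfeeegefeg
  rot[18] = eg$gffefeggfeeegefege
  rot[19] = g$gffefeggfeeegefegee
  rot[20] = $gffefeggfeeegefegeeg
Sorted (with $ < everything):
  sorted[0] = $gffefeggfeeegefegeeg  (last char: 'g')
  sorted[1] = eeegefegeeg$gffefeggf  (last char: 'f')
  sorted[2] = eeg$gffefeggfeeegefeg  (last char: 'g')
  sorted[3] = eegefegeeg$gffefeggfe  (last char: 'e')
  sorted[4] = efegeeg$gffefeggfeeeg  (last char: 'g')
  sorted[5] = efeggfeeegefegeeg$gff  (last char: 'f')
  sorted[6] = eg$gffefeggfeeegefege  (last char: 'e')
  sorted[7] = egeeg$gffefeggfeeegef  (last char: 'f')
  sorted[8] = egefegeeg$gffefeggfee  (last char: 'e')
  sorted[9] = eggfeeegefegeeg$gffef  (last char: 'f')
  sorted[10] = feeegefegeeg$gffefegg  (last char: 'g')
  sorted[11] = fefeggfeeegefegeeg$gf  (last char: 'f')
  sorted[12] = fegeeg$gffefeggfeeege  (last char: 'e')
  sorted[13] = feggfeeegefegeeg$gffe  (last char: 'e')
  sorted[14] = ffefeggfeeegefegeeg$g  (last char: 'g')
  sorted[15] = g$gffefeggfeeegefegee  (last char: 'e')
  sorted[16] = geeg$gffefeggfeeegefe  (last char: 'e')
  sorted[17] = gefegeeg$gffefeggfeee  (last char: 'e')
  sorted[18] = gfeeegefegeeg$gffefeg  (last char: 'g')
  sorted[19] = gffefeggfeeegefegeeg$  (last char: '$')
  sorted[20] = ggfeeegefegeeg$gffefe  (last char: 'e')
Last column: gfgegfefefgfeegeeeg$e
Original string S is at sorted index 19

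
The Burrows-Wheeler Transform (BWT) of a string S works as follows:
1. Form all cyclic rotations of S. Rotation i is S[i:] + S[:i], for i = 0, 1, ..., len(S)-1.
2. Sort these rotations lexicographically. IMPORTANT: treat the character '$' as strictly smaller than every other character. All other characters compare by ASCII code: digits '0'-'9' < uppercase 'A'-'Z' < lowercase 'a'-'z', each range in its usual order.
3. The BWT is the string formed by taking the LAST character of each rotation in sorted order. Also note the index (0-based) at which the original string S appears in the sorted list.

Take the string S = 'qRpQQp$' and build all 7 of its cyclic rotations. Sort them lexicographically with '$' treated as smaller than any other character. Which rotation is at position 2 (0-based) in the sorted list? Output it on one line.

Answer: Qp$qRpQ

Derivation:
All 7 rotations (rotation i = S[i:]+S[:i]):
  rot[0] = qRpQQp$
  rot[1] = RpQQp$q
  rot[2] = pQQp$qR
  rot[3] = QQp$qRp
  rot[4] = Qp$qRpQ
  rot[5] = p$qRpQQ
  rot[6] = $qRpQQp
Sorted (with $ < everything):
  sorted[0] = $qRpQQp
  sorted[1] = QQp$qRp
  sorted[2] = Qp$qRpQ
  sorted[3] = RpQQp$q
  sorted[4] = p$qRpQQ
  sorted[5] = pQQp$qR
  sorted[6] = qRpQQp$
sorted[2] = Qp$qRpQ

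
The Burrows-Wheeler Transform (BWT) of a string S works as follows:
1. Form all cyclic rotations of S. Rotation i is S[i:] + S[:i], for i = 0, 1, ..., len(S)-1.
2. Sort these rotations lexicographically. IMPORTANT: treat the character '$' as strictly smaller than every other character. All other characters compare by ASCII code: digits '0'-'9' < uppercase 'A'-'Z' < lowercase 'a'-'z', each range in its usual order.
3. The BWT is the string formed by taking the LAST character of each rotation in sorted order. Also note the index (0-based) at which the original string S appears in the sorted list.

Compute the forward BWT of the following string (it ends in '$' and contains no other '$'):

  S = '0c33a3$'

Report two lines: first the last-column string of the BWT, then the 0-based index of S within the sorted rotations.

All 7 rotations (rotation i = S[i:]+S[:i]):
  rot[0] = 0c33a3$
  rot[1] = c33a3$0
  rot[2] = 33a3$0c
  rot[3] = 3a3$0c3
  rot[4] = a3$0c33
  rot[5] = 3$0c33a
  rot[6] = $0c33a3
Sorted (with $ < everything):
  sorted[0] = $0c33a3  (last char: '3')
  sorted[1] = 0c33a3$  (last char: '$')
  sorted[2] = 3$0c33a  (last char: 'a')
  sorted[3] = 33a3$0c  (last char: 'c')
  sorted[4] = 3a3$0c3  (last char: '3')
  sorted[5] = a3$0c33  (last char: '3')
  sorted[6] = c33a3$0  (last char: '0')
Last column: 3$ac330
Original string S is at sorted index 1

Answer: 3$ac330
1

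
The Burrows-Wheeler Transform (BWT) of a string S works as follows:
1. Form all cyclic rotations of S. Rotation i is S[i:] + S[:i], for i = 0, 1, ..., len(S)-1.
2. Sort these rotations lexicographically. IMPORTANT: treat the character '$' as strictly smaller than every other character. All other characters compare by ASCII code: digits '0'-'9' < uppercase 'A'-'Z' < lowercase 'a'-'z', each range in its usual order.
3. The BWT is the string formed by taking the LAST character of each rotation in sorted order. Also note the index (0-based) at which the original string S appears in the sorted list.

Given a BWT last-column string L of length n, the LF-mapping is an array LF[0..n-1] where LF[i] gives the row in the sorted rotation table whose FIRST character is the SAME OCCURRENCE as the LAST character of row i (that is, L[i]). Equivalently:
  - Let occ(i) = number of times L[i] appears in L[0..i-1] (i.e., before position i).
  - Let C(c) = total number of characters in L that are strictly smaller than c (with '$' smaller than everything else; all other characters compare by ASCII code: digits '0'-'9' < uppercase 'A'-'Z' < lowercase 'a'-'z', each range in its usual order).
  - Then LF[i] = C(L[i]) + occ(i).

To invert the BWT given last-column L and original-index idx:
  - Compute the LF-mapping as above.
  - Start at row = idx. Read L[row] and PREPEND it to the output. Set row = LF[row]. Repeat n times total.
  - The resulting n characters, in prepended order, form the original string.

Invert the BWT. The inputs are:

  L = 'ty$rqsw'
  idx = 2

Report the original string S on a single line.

Answer: rswyqt$

Derivation:
LF mapping: 4 6 0 2 1 3 5
Walk LF starting at row 2, prepending L[row]:
  step 1: row=2, L[2]='$', prepend. Next row=LF[2]=0
  step 2: row=0, L[0]='t', prepend. Next row=LF[0]=4
  step 3: row=4, L[4]='q', prepend. Next row=LF[4]=1
  step 4: row=1, L[1]='y', prepend. Next row=LF[1]=6
  step 5: row=6, L[6]='w', prepend. Next row=LF[6]=5
  step 6: row=5, L[5]='s', prepend. Next row=LF[5]=3
  step 7: row=3, L[3]='r', prepend. Next row=LF[3]=2
Reversed output: rswyqt$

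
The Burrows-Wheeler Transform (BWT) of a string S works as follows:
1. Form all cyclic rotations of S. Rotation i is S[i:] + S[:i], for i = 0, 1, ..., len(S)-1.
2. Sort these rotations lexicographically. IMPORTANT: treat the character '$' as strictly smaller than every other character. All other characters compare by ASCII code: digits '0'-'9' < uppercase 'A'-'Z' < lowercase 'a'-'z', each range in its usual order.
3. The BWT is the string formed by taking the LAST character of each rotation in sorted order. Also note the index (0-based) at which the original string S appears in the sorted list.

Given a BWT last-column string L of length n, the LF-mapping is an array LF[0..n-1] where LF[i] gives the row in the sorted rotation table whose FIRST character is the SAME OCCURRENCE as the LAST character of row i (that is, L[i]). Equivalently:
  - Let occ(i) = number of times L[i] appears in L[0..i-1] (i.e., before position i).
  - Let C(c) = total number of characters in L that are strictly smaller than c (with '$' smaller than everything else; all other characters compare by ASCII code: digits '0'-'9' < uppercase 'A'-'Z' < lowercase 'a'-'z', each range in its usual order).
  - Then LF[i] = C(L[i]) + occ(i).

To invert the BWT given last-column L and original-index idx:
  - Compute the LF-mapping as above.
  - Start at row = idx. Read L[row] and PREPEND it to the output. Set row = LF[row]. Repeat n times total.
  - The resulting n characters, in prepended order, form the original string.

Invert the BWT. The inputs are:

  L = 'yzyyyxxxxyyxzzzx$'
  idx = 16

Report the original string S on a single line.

Answer: zzyyxyxxzzxxyyxy$

Derivation:
LF mapping: 7 13 8 9 10 1 2 3 4 11 12 5 14 15 16 6 0
Walk LF starting at row 16, prepending L[row]:
  step 1: row=16, L[16]='$', prepend. Next row=LF[16]=0
  step 2: row=0, L[0]='y', prepend. Next row=LF[0]=7
  step 3: row=7, L[7]='x', prepend. Next row=LF[7]=3
  step 4: row=3, L[3]='y', prepend. Next row=LF[3]=9
  step 5: row=9, L[9]='y', prepend. Next row=LF[9]=11
  step 6: row=11, L[11]='x', prepend. Next row=LF[11]=5
  step 7: row=5, L[5]='x', prepend. Next row=LF[5]=1
  step 8: row=1, L[1]='z', prepend. Next row=LF[1]=13
  step 9: row=13, L[13]='z', prepend. Next row=LF[13]=15
  step 10: row=15, L[15]='x', prepend. Next row=LF[15]=6
  step 11: row=6, L[6]='x', prepend. Next row=LF[6]=2
  step 12: row=2, L[2]='y', prepend. Next row=LF[2]=8
  step 13: row=8, L[8]='x', prepend. Next row=LF[8]=4
  step 14: row=4, L[4]='y', prepend. Next row=LF[4]=10
  step 15: row=10, L[10]='y', prepend. Next row=LF[10]=12
  step 16: row=12, L[12]='z', prepend. Next row=LF[12]=14
  step 17: row=14, L[14]='z', prepend. Next row=LF[14]=16
Reversed output: zzyyxyxxzzxxyyxy$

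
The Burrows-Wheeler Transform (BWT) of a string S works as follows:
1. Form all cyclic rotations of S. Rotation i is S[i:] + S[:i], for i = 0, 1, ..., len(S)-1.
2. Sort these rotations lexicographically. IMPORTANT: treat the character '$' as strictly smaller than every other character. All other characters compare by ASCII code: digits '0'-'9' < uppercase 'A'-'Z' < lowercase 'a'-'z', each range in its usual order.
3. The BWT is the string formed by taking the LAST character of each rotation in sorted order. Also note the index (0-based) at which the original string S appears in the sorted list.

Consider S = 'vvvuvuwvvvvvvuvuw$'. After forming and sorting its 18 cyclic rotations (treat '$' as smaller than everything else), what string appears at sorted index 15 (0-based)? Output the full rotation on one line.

Answer: vvvvvvuvuw$vvvuvuw

Derivation:
All 18 rotations (rotation i = S[i:]+S[:i]):
  rot[0] = vvvuvuwvvvvvvuvuw$
  rot[1] = vvuvuwvvvvvvuvuw$v
  rot[2] = vuvuwvvvvvvuvuw$vv
  rot[3] = uvuwvvvvvvuvuw$vvv
  rot[4] = vuwvvvvvvuvuw$vvvu
  rot[5] = uwvvvvvvuvuw$vvvuv
  rot[6] = wvvvvvvuvuw$vvvuvu
  rot[7] = vvvvvvuvuw$vvvuvuw
  rot[8] = vvvvvuvuw$vvvuvuwv
  rot[9] = vvvvuvuw$vvvuvuwvv
  rot[10] = vvvuvuw$vvvuvuwvvv
  rot[11] = vvuvuw$vvvuvuwvvvv
  rot[12] = vuvuw$vvvuvuwvvvvv
  rot[13] = uvuw$vvvuvuwvvvvvv
  rot[14] = vuw$vvvuvuwvvvvvvu
  rot[15] = uw$vvvuvuwvvvvvvuv
  rot[16] = w$vvvuvuwvvvvvvuvu
  rot[17] = $vvvuvuwvvvvvvuvuw
Sorted (with $ < everything):
  sorted[0] = $vvvuvuwvvvvvvuvuw
  sorted[1] = uvuw$vvvuvuwvvvvvv
  sorted[2] = uvuwvvvvvvuvuw$vvv
  sorted[3] = uw$vvvuvuwvvvvvvuv
  sorted[4] = uwvvvvvvuvuw$vvvuv
  sorted[5] = vuvuw$vvvuvuwvvvvv
  sorted[6] = vuvuwvvvvvvuvuw$vv
  sorted[7] = vuw$vvvuvuwvvvvvvu
  sorted[8] = vuwvvvvvvuvuw$vvvu
  sorted[9] = vvuvuw$vvvuvuwvvvv
  sorted[10] = vvuvuwvvvvvvuvuw$v
  sorted[11] = vvvuvuw$vvvuvuwvvv
  sorted[12] = vvvuvuwvvvvvvuvuw$
  sorted[13] = vvvvuvuw$vvvuvuwvv
  sorted[14] = vvvvvuvuw$vvvuvuwv
  sorted[15] = vvvvvvuvuw$vvvuvuw
  sorted[16] = w$vvvuvuwvvvvvvuvu
  sorted[17] = wvvvvvvuvuw$vvvuvu
sorted[15] = vvvvvvuvuw$vvvuvuw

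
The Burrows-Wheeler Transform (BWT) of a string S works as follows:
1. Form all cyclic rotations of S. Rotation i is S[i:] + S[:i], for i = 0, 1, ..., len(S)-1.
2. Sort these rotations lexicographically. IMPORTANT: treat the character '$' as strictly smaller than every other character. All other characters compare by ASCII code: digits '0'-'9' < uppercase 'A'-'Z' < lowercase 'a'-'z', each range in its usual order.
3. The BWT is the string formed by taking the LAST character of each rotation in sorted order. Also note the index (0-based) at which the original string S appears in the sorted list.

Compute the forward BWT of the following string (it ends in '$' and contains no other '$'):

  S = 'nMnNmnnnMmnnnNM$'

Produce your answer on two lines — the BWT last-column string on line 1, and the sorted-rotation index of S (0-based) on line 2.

Answer: MNnnnnNMn$nMnnmm
9

Derivation:
All 16 rotations (rotation i = S[i:]+S[:i]):
  rot[0] = nMnNmnnnMmnnnNM$
  rot[1] = MnNmnnnMmnnnNM$n
  rot[2] = nNmnnnMmnnnNM$nM
  rot[3] = NmnnnMmnnnNM$nMn
  rot[4] = mnnnMmnnnNM$nMnN
  rot[5] = nnnMmnnnNM$nMnNm
  rot[6] = nnMmnnnNM$nMnNmn
  rot[7] = nMmnnnNM$nMnNmnn
  rot[8] = MmnnnNM$nMnNmnnn
  rot[9] = mnnnNM$nMnNmnnnM
  rot[10] = nnnNM$nMnNmnnnMm
  rot[11] = nnNM$nMnNmnnnMmn
  rot[12] = nNM$nMnNmnnnMmnn
  rot[13] = NM$nMnNmnnnMmnnn
  rot[14] = M$nMnNmnnnMmnnnN
  rot[15] = $nMnNmnnnMmnnnNM
Sorted (with $ < everything):
  sorted[0] = $nMnNmnnnMmnnnNM  (last char: 'M')
  sorted[1] = M$nMnNmnnnMmnnnN  (last char: 'N')
  sorted[2] = MmnnnNM$nMnNmnnn  (last char: 'n')
  sorted[3] = MnNmnnnMmnnnNM$n  (last char: 'n')
  sorted[4] = NM$nMnNmnnnMmnnn  (last char: 'n')
  sorted[5] = NmnnnMmnnnNM$nMn  (last char: 'n')
  sorted[6] = mnnnMmnnnNM$nMnN  (last char: 'N')
  sorted[7] = mnnnNM$nMnNmnnnM  (last char: 'M')
  sorted[8] = nMmnnnNM$nMnNmnn  (last char: 'n')
  sorted[9] = nMnNmnnnMmnnnNM$  (last char: '$')
  sorted[10] = nNM$nMnNmnnnMmnn  (last char: 'n')
  sorted[11] = nNmnnnMmnnnNM$nM  (last char: 'M')
  sorted[12] = nnMmnnnNM$nMnNmn  (last char: 'n')
  sorted[13] = nnNM$nMnNmnnnMmn  (last char: 'n')
  sorted[14] = nnnMmnnnNM$nMnNm  (last char: 'm')
  sorted[15] = nnnNM$nMnNmnnnMm  (last char: 'm')
Last column: MNnnnnNMn$nMnnmm
Original string S is at sorted index 9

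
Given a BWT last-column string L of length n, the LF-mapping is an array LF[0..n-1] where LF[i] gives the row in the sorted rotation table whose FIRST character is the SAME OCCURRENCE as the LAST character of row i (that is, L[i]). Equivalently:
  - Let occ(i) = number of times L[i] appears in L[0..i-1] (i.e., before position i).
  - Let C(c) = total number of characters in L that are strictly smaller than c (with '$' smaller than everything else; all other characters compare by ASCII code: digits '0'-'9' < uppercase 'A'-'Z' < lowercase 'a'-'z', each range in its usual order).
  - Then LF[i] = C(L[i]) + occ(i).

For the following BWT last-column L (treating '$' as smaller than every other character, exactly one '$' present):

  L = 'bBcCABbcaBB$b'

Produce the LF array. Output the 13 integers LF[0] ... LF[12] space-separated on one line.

Answer: 8 2 11 6 1 3 9 12 7 4 5 0 10

Derivation:
Char counts: '$':1, 'A':1, 'B':4, 'C':1, 'a':1, 'b':3, 'c':2
C (first-col start): C('$')=0, C('A')=1, C('B')=2, C('C')=6, C('a')=7, C('b')=8, C('c')=11
L[0]='b': occ=0, LF[0]=C('b')+0=8+0=8
L[1]='B': occ=0, LF[1]=C('B')+0=2+0=2
L[2]='c': occ=0, LF[2]=C('c')+0=11+0=11
L[3]='C': occ=0, LF[3]=C('C')+0=6+0=6
L[4]='A': occ=0, LF[4]=C('A')+0=1+0=1
L[5]='B': occ=1, LF[5]=C('B')+1=2+1=3
L[6]='b': occ=1, LF[6]=C('b')+1=8+1=9
L[7]='c': occ=1, LF[7]=C('c')+1=11+1=12
L[8]='a': occ=0, LF[8]=C('a')+0=7+0=7
L[9]='B': occ=2, LF[9]=C('B')+2=2+2=4
L[10]='B': occ=3, LF[10]=C('B')+3=2+3=5
L[11]='$': occ=0, LF[11]=C('$')+0=0+0=0
L[12]='b': occ=2, LF[12]=C('b')+2=8+2=10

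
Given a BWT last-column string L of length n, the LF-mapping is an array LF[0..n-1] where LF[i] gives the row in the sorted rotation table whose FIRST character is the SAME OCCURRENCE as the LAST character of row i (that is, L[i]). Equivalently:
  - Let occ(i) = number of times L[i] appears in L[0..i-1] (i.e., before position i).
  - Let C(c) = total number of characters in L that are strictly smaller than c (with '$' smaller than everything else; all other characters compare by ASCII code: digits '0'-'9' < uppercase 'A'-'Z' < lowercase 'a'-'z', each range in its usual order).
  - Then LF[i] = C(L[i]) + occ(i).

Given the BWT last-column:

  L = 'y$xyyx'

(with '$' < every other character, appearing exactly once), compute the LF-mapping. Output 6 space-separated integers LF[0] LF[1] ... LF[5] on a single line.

Char counts: '$':1, 'x':2, 'y':3
C (first-col start): C('$')=0, C('x')=1, C('y')=3
L[0]='y': occ=0, LF[0]=C('y')+0=3+0=3
L[1]='$': occ=0, LF[1]=C('$')+0=0+0=0
L[2]='x': occ=0, LF[2]=C('x')+0=1+0=1
L[3]='y': occ=1, LF[3]=C('y')+1=3+1=4
L[4]='y': occ=2, LF[4]=C('y')+2=3+2=5
L[5]='x': occ=1, LF[5]=C('x')+1=1+1=2

Answer: 3 0 1 4 5 2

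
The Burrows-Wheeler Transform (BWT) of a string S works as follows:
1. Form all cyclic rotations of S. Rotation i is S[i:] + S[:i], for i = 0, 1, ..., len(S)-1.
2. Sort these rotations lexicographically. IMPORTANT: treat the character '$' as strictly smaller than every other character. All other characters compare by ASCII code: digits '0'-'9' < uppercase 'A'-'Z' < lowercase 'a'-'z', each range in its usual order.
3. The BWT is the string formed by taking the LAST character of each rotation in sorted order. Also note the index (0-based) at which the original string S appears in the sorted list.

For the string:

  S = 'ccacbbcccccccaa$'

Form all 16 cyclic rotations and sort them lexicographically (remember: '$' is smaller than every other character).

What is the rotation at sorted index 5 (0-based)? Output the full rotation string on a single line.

All 16 rotations (rotation i = S[i:]+S[:i]):
  rot[0] = ccacbbcccccccaa$
  rot[1] = cacbbcccccccaa$c
  rot[2] = acbbcccccccaa$cc
  rot[3] = cbbcccccccaa$cca
  rot[4] = bbcccccccaa$ccac
  rot[5] = bcccccccaa$ccacb
  rot[6] = cccccccaa$ccacbb
  rot[7] = ccccccaa$ccacbbc
  rot[8] = cccccaa$ccacbbcc
  rot[9] = ccccaa$ccacbbccc
  rot[10] = cccaa$ccacbbcccc
  rot[11] = ccaa$ccacbbccccc
  rot[12] = caa$ccacbbcccccc
  rot[13] = aa$ccacbbccccccc
  rot[14] = a$ccacbbccccccca
  rot[15] = $ccacbbcccccccaa
Sorted (with $ < everything):
  sorted[0] = $ccacbbcccccccaa
  sorted[1] = a$ccacbbccccccca
  sorted[2] = aa$ccacbbccccccc
  sorted[3] = acbbcccccccaa$cc
  sorted[4] = bbcccccccaa$ccac
  sorted[5] = bcccccccaa$ccacb
  sorted[6] = caa$ccacbbcccccc
  sorted[7] = cacbbcccccccaa$c
  sorted[8] = cbbcccccccaa$cca
  sorted[9] = ccaa$ccacbbccccc
  sorted[10] = ccacbbcccccccaa$
  sorted[11] = cccaa$ccacbbcccc
  sorted[12] = ccccaa$ccacbbccc
  sorted[13] = cccccaa$ccacbbcc
  sorted[14] = ccccccaa$ccacbbc
  sorted[15] = cccccccaa$ccacbb
sorted[5] = bcccccccaa$ccacb

Answer: bcccccccaa$ccacb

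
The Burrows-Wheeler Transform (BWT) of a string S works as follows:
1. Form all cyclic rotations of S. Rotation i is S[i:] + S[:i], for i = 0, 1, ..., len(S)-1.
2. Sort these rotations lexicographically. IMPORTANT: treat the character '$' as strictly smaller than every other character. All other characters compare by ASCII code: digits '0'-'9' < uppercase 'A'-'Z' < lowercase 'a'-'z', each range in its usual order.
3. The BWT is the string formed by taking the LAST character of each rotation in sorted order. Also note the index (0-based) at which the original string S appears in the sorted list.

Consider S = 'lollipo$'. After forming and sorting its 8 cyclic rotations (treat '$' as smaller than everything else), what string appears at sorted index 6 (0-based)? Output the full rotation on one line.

All 8 rotations (rotation i = S[i:]+S[:i]):
  rot[0] = lollipo$
  rot[1] = ollipo$l
  rot[2] = llipo$lo
  rot[3] = lipo$lol
  rot[4] = ipo$loll
  rot[5] = po$lolli
  rot[6] = o$lollip
  rot[7] = $lollipo
Sorted (with $ < everything):
  sorted[0] = $lollipo
  sorted[1] = ipo$loll
  sorted[2] = lipo$lol
  sorted[3] = llipo$lo
  sorted[4] = lollipo$
  sorted[5] = o$lollip
  sorted[6] = ollipo$l
  sorted[7] = po$lolli
sorted[6] = ollipo$l

Answer: ollipo$l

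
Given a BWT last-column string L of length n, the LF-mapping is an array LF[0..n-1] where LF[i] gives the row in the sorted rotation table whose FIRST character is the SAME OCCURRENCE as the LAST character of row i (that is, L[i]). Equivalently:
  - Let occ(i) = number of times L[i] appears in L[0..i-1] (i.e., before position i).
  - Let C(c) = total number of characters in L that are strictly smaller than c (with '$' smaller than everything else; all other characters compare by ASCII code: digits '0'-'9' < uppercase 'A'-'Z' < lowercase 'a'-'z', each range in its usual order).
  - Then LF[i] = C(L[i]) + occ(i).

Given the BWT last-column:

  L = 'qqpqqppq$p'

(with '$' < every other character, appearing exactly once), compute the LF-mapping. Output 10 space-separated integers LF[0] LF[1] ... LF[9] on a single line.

Answer: 5 6 1 7 8 2 3 9 0 4

Derivation:
Char counts: '$':1, 'p':4, 'q':5
C (first-col start): C('$')=0, C('p')=1, C('q')=5
L[0]='q': occ=0, LF[0]=C('q')+0=5+0=5
L[1]='q': occ=1, LF[1]=C('q')+1=5+1=6
L[2]='p': occ=0, LF[2]=C('p')+0=1+0=1
L[3]='q': occ=2, LF[3]=C('q')+2=5+2=7
L[4]='q': occ=3, LF[4]=C('q')+3=5+3=8
L[5]='p': occ=1, LF[5]=C('p')+1=1+1=2
L[6]='p': occ=2, LF[6]=C('p')+2=1+2=3
L[7]='q': occ=4, LF[7]=C('q')+4=5+4=9
L[8]='$': occ=0, LF[8]=C('$')+0=0+0=0
L[9]='p': occ=3, LF[9]=C('p')+3=1+3=4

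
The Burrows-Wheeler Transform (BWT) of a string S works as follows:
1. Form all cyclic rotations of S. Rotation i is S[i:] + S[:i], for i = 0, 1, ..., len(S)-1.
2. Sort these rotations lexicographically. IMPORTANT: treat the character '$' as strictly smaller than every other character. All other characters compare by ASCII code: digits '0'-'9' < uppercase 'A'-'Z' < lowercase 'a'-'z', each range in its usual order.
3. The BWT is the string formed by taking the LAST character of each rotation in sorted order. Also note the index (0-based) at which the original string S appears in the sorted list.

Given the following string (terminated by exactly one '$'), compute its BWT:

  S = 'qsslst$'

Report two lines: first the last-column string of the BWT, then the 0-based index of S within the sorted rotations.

All 7 rotations (rotation i = S[i:]+S[:i]):
  rot[0] = qsslst$
  rot[1] = sslst$q
  rot[2] = slst$qs
  rot[3] = lst$qss
  rot[4] = st$qssl
  rot[5] = t$qssls
  rot[6] = $qsslst
Sorted (with $ < everything):
  sorted[0] = $qsslst  (last char: 't')
  sorted[1] = lst$qss  (last char: 's')
  sorted[2] = qsslst$  (last char: '$')
  sorted[3] = slst$qs  (last char: 's')
  sorted[4] = sslst$q  (last char: 'q')
  sorted[5] = st$qssl  (last char: 'l')
  sorted[6] = t$qssls  (last char: 's')
Last column: ts$sqls
Original string S is at sorted index 2

Answer: ts$sqls
2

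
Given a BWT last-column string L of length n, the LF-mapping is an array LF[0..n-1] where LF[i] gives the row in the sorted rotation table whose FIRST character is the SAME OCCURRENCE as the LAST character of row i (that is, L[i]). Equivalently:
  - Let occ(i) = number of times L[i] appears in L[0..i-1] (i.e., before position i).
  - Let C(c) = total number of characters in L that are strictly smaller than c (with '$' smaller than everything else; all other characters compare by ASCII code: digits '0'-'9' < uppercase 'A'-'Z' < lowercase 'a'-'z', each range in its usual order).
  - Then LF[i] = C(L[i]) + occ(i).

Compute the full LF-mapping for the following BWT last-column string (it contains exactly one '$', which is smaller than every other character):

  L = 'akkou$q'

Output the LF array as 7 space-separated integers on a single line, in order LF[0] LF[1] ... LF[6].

Char counts: '$':1, 'a':1, 'k':2, 'o':1, 'q':1, 'u':1
C (first-col start): C('$')=0, C('a')=1, C('k')=2, C('o')=4, C('q')=5, C('u')=6
L[0]='a': occ=0, LF[0]=C('a')+0=1+0=1
L[1]='k': occ=0, LF[1]=C('k')+0=2+0=2
L[2]='k': occ=1, LF[2]=C('k')+1=2+1=3
L[3]='o': occ=0, LF[3]=C('o')+0=4+0=4
L[4]='u': occ=0, LF[4]=C('u')+0=6+0=6
L[5]='$': occ=0, LF[5]=C('$')+0=0+0=0
L[6]='q': occ=0, LF[6]=C('q')+0=5+0=5

Answer: 1 2 3 4 6 0 5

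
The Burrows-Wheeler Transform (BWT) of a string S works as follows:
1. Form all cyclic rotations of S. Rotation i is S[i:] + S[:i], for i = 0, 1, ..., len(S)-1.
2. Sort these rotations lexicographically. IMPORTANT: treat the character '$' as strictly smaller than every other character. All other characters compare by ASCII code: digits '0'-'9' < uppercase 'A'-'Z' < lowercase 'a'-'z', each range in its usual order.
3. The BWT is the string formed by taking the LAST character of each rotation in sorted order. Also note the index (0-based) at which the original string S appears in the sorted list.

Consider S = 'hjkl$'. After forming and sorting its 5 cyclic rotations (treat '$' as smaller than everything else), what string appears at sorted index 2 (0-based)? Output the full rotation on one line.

Answer: jkl$h

Derivation:
All 5 rotations (rotation i = S[i:]+S[:i]):
  rot[0] = hjkl$
  rot[1] = jkl$h
  rot[2] = kl$hj
  rot[3] = l$hjk
  rot[4] = $hjkl
Sorted (with $ < everything):
  sorted[0] = $hjkl
  sorted[1] = hjkl$
  sorted[2] = jkl$h
  sorted[3] = kl$hj
  sorted[4] = l$hjk
sorted[2] = jkl$h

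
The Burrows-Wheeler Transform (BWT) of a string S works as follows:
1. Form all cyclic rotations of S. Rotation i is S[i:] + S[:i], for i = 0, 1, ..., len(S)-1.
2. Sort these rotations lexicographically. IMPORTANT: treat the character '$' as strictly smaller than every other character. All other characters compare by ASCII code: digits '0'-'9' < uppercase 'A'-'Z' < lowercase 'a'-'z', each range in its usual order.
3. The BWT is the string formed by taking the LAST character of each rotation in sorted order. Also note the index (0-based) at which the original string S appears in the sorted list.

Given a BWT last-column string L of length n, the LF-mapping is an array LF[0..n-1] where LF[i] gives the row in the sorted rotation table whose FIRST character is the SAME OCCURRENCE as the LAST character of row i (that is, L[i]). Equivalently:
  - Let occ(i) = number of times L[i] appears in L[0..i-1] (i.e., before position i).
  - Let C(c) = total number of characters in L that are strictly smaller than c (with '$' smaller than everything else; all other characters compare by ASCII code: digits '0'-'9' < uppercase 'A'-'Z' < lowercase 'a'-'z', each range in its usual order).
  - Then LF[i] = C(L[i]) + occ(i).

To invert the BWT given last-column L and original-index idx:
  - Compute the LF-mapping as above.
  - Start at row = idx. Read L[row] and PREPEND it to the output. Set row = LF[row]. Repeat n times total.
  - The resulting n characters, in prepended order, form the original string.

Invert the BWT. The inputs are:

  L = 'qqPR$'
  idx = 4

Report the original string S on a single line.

LF mapping: 3 4 1 2 0
Walk LF starting at row 4, prepending L[row]:
  step 1: row=4, L[4]='$', prepend. Next row=LF[4]=0
  step 2: row=0, L[0]='q', prepend. Next row=LF[0]=3
  step 3: row=3, L[3]='R', prepend. Next row=LF[3]=2
  step 4: row=2, L[2]='P', prepend. Next row=LF[2]=1
  step 5: row=1, L[1]='q', prepend. Next row=LF[1]=4
Reversed output: qPRq$

Answer: qPRq$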